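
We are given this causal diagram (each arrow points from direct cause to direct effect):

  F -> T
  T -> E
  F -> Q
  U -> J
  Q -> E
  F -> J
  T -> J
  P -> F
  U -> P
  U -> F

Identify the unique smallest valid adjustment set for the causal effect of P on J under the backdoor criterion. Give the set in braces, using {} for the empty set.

{U}

Variables eligible for adjustment (non-descendants of P, excluding P and J): {U}.
Backdoor paths from P to J:
  P1: P <- U -> F -> T -> J
  P2: P <- U -> F -> Q -> E <- T -> J
  P3: P <- U -> F -> J
  P4: P <- U -> J
The empty set is not sufficient: P1 (P <- U -> F -> T -> J) has no collider blocking it and no conditioned non-collider, so it is open.
Try {U}:
  P1: blocked at fork node U ∈ conditioning set.
  P2: blocked at fork node U ∈ conditioning set.
  P3: blocked at fork node U ∈ conditioning set.
  P4: blocked at fork node U ∈ conditioning set.
{U} contains no descendant of P and blocks every backdoor path.
{U} is the unique smallest valid adjustment set.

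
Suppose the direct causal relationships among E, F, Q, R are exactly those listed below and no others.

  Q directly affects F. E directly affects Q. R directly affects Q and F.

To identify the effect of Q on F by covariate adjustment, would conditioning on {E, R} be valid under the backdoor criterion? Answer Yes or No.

Backdoor paths from Q to F (paths whose first edge points into Q):
  P1: Q <- R -> F
Condition 1 (no descendant of Q in the set): holds — descendants of Q are {F}; none are in {E, R}.
Condition 2 (every backdoor path blocked by {E, R}):
  P1: blocked at fork node R ∈ conditioning set.
{E, R} satisfies the backdoor criterion.

Yes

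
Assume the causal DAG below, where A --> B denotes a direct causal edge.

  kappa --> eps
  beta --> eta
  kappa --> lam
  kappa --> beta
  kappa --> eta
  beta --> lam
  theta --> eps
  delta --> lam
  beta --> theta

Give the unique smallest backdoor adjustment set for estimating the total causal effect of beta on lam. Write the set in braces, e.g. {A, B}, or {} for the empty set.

Variables eligible for adjustment (non-descendants of beta, excluding beta and lam): {delta, kappa}.
Backdoor paths from beta to lam:
  P1: beta <- kappa -> lam
The empty set is not sufficient: P1 (beta <- kappa -> lam) has no collider blocking it and no conditioned non-collider, so it is open.
Try {kappa}:
  P1: blocked at fork node kappa ∈ conditioning set.
{kappa} contains no descendant of beta and blocks every backdoor path.
No other singleton works — e.g. {delta} leaves P1 open — so {kappa} is the unique smallest valid adjustment set.

{kappa}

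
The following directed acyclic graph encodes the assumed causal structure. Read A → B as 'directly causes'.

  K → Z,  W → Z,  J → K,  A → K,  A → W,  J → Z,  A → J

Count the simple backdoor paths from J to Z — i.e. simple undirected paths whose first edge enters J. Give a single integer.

2

A backdoor path from J to Z is any simple undirected path whose first edge points into J (i.e. leaves J via a parent).
Parents of J: {A}.
Enumerating:
  P1: J <- A -> W -> Z
  P2: J <- A -> K -> Z
That exhausts the simple backdoor paths. Count: 2.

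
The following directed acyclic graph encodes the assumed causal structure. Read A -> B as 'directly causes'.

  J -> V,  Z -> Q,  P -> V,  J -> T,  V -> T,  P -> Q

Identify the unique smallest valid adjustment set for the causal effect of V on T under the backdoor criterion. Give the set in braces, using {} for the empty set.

Variables eligible for adjustment (non-descendants of V, excluding V and T): {J, P, Q, Z}.
Backdoor paths from V to T:
  P1: V <- J -> T
The empty set is not sufficient: P1 (V <- J -> T) has no collider blocking it and no conditioned non-collider, so it is open.
Try {J}:
  P1: blocked at fork node J ∈ conditioning set.
{J} contains no descendant of V and blocks every backdoor path.
No other singleton works — e.g. {P} leaves P1 open — so {J} is the unique smallest valid adjustment set.

{J}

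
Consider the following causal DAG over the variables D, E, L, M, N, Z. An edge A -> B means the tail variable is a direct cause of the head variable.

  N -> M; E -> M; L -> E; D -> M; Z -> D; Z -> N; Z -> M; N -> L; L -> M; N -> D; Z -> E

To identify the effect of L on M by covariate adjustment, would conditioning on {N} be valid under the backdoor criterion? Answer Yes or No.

Backdoor paths from L to M (paths whose first edge points into L):
  P1: L <- N <- Z -> E -> M
  P2: L <- N <- Z -> D -> M
  P3: L <- N <- Z -> M
  P4: L <- N -> D <- Z -> E -> M
  P5: L <- N -> D <- Z -> M
  P6: L <- N -> D -> M
  P7: L <- N -> M
Condition 1 (no descendant of L in the set): holds — descendants of L are {E, M}; none are in {N}.
Condition 2 (every backdoor path blocked by {N}):
  P1: blocked at chain node N ∈ conditioning set.
  P2: blocked at chain node N ∈ conditioning set.
  P3: blocked at chain node N ∈ conditioning set.
  P4: blocked at fork node N ∈ conditioning set.
  P5: blocked at fork node N ∈ conditioning set.
  P6: blocked at fork node N ∈ conditioning set.
  P7: blocked at fork node N ∈ conditioning set.
{N} satisfies the backdoor criterion.

Yes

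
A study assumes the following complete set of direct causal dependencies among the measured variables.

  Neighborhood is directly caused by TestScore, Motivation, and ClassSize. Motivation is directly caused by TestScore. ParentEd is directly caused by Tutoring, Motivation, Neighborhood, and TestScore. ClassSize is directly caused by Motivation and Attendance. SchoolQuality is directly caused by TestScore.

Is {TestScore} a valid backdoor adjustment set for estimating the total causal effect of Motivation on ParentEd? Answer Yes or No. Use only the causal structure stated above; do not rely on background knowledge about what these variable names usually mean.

Backdoor paths from Motivation to ParentEd (paths whose first edge points into Motivation):
  P1: Motivation <- TestScore -> Neighborhood -> ParentEd
  P2: Motivation <- TestScore -> ParentEd
Condition 1 (no descendant of Motivation in the set): holds — descendants of Motivation are {ClassSize, Neighborhood, ParentEd}; none are in {TestScore}.
Condition 2 (every backdoor path blocked by {TestScore}):
  P1: blocked at fork node TestScore ∈ conditioning set.
  P2: blocked at fork node TestScore ∈ conditioning set.
{TestScore} satisfies the backdoor criterion.

Yes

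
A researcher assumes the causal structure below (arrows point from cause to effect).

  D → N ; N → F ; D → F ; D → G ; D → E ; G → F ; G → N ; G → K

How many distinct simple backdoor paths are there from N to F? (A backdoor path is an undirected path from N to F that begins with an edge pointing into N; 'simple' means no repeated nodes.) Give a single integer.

4

A backdoor path from N to F is any simple undirected path whose first edge points into N (i.e. leaves N via a parent).
Parents of N: {D, G}.
Enumerating:
  P1: N <- D -> G -> F
  P2: N <- D -> F
  P3: N <- G <- D -> F
  P4: N <- G -> F
That exhausts the simple backdoor paths. Count: 4.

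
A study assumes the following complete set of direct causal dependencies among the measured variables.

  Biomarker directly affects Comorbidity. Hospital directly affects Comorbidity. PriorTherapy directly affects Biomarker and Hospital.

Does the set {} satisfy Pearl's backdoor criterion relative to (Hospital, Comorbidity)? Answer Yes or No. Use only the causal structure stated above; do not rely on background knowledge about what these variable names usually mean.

Backdoor paths from Hospital to Comorbidity (paths whose first edge points into Hospital):
  P1: Hospital <- PriorTherapy -> Biomarker -> Comorbidity
Condition 1 (no descendant of Hospital in the set): holds — descendants of Hospital are {Comorbidity}; none are in {}.
Condition 2 (every backdoor path blocked by {}):
  P1: open — no interior node is in the conditioning set.
{} does not satisfy the backdoor criterion.

No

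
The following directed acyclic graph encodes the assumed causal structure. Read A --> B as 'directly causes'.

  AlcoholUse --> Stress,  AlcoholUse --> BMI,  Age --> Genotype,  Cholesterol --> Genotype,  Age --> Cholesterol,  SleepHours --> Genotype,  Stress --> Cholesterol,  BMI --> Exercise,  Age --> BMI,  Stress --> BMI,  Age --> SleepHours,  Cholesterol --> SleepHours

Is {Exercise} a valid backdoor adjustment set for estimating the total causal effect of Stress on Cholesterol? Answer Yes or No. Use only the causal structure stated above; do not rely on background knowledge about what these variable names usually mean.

Backdoor paths from Stress to Cholesterol (paths whose first edge points into Stress):
  P1: Stress <- AlcoholUse -> BMI <- Age -> Cholesterol
  P2: Stress <- AlcoholUse -> BMI <- Age -> SleepHours <- Cholesterol
  P3: Stress <- AlcoholUse -> BMI <- Age -> SleepHours -> Genotype <- Cholesterol
  P4: Stress <- AlcoholUse -> BMI <- Age -> Genotype <- Cholesterol
  P5: Stress <- AlcoholUse -> BMI <- Age -> Genotype <- SleepHours <- Cholesterol
Condition 1 (no descendant of Stress in the set): FAILS — Exercise is a descendant of Stress.
Condition 2 (every backdoor path blocked by {Exercise}):
  P1: open — collider(s) BMI are conditioned on (or have a conditioned descendant) and no non-collider on the path is in the set.
  P2: blocked at collider SleepHours (neither it nor any descendant is in the conditioning set).
  P3: blocked at collider Genotype (neither it nor any descendant is in the conditioning set).
  P4: blocked at collider Genotype (neither it nor any descendant is in the conditioning set).
  P5: blocked at collider Genotype (neither it nor any descendant is in the conditioning set).
{Exercise} does not satisfy the backdoor criterion.

No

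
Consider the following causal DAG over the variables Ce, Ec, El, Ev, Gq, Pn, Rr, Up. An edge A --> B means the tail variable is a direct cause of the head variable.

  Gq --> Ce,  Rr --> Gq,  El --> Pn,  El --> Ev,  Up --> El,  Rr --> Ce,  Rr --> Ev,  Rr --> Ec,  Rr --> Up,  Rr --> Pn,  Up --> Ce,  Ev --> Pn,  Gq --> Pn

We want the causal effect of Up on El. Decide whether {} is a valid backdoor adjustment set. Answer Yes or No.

Backdoor paths from Up to El (paths whose first edge points into Up):
  P1: Up <- Rr -> Ev <- El
  P2: Up <- Rr -> Ev -> Pn <- El
  P3: Up <- Rr -> Gq -> Pn <- El
  P4: Up <- Rr -> Gq -> Pn <- Ev <- El
  P5: Up <- Rr -> Ce <- Gq -> Pn <- El
  P6: Up <- Rr -> Ce <- Gq -> Pn <- Ev <- El
  P7: Up <- Rr -> Pn <- El
  P8: Up <- Rr -> Pn <- Ev <- El
Condition 1 (no descendant of Up in the set): holds — descendants of Up are {Ce, El, Ev, Pn}; none are in {}.
Condition 2 (every backdoor path blocked by {}):
  P1: blocked at collider Ev (neither it nor any descendant is in the conditioning set).
  P2: blocked at collider Pn (neither it nor any descendant is in the conditioning set).
  P3: blocked at collider Pn (neither it nor any descendant is in the conditioning set).
  P4: blocked at collider Pn (neither it nor any descendant is in the conditioning set).
  P5: blocked at collider Ce (neither it nor any descendant is in the conditioning set).
  P6: blocked at collider Ce (neither it nor any descendant is in the conditioning set).
  P7: blocked at collider Pn (neither it nor any descendant is in the conditioning set).
  P8: blocked at collider Pn (neither it nor any descendant is in the conditioning set).
{} satisfies the backdoor criterion.

Yes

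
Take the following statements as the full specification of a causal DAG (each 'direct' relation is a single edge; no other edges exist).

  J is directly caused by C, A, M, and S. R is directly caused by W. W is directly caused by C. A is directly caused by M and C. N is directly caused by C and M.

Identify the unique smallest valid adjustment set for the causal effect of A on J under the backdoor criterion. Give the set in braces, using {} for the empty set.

{C, M}

Variables eligible for adjustment (non-descendants of A, excluding A and J): {C, M, N, R, S, W}.
Backdoor paths from A to J:
  P1: A <- C -> N <- M -> J
  P2: A <- C -> J
  P3: A <- M -> N <- C -> J
  P4: A <- M -> J
The empty set is not sufficient: P2 (A <- C -> J) has no collider blocking it and no conditioned non-collider, so it is open.
Try {C, M}:
  P1: blocked at fork node C ∈ conditioning set.
  P2: blocked at fork node C ∈ conditioning set.
  P3: blocked at fork node M ∈ conditioning set.
  P4: blocked at fork node M ∈ conditioning set.
{C, M} contains no descendant of A and blocks every backdoor path.
Every element of {C, M} is needed (dropping C leaves P2 open; dropping M leaves P4 open), so no proper subset is valid.
Among all size-2 subsets of the eligible variables, only {C, M} blocks every backdoor path, so it is the unique smallest valid adjustment set.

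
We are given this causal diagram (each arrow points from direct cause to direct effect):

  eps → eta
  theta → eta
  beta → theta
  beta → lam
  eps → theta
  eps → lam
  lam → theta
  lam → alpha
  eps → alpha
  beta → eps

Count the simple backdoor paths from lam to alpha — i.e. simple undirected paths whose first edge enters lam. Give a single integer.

4

A backdoor path from lam to alpha is any simple undirected path whose first edge points into lam (i.e. leaves lam via a parent).
Parents of lam: {beta, eps}.
Enumerating:
  P1: lam <- beta -> eps -> alpha
  P2: lam <- beta -> theta <- eps -> alpha
  P3: lam <- beta -> theta -> eta <- eps -> alpha
  P4: lam <- eps -> alpha
That exhausts the simple backdoor paths. Count: 4.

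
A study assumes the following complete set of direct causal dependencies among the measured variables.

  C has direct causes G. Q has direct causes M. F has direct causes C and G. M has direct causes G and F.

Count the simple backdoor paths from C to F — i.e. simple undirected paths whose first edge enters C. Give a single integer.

A backdoor path from C to F is any simple undirected path whose first edge points into C (i.e. leaves C via a parent).
Parents of C: {G}.
Enumerating:
  P1: C <- G -> F
  P2: C <- G -> M <- F
That exhausts the simple backdoor paths. Count: 2.

2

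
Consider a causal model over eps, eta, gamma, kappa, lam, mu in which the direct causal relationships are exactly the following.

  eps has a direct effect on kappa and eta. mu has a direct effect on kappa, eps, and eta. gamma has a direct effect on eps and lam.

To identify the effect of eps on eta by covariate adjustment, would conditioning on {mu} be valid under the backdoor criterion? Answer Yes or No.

Yes

Backdoor paths from eps to eta (paths whose first edge points into eps):
  P1: eps <- mu -> eta
Condition 1 (no descendant of eps in the set): holds — descendants of eps are {eta, kappa}; none are in {mu}.
Condition 2 (every backdoor path blocked by {mu}):
  P1: blocked at fork node mu ∈ conditioning set.
{mu} satisfies the backdoor criterion.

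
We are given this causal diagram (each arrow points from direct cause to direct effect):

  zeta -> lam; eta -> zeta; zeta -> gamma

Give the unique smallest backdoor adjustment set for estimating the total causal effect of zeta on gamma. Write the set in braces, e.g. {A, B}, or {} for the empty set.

{}

Variables eligible for adjustment (non-descendants of zeta, excluding zeta and gamma): {eta}.
Backdoor paths from zeta to gamma:
  (none)
With no backdoor paths the empty set already satisfies the criterion, and it is trivially minimal.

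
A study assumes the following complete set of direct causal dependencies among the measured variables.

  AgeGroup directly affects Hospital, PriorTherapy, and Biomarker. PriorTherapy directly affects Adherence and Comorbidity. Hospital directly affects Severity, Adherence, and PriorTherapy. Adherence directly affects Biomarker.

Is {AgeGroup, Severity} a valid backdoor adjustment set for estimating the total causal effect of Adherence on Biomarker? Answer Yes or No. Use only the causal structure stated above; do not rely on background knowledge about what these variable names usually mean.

Backdoor paths from Adherence to Biomarker (paths whose first edge points into Adherence):
  P1: Adherence <- Hospital <- AgeGroup -> Biomarker
  P2: Adherence <- Hospital -> PriorTherapy <- AgeGroup -> Biomarker
  P3: Adherence <- PriorTherapy <- AgeGroup -> Biomarker
  P4: Adherence <- PriorTherapy <- Hospital <- AgeGroup -> Biomarker
Condition 1 (no descendant of Adherence in the set): holds — descendants of Adherence are {Biomarker}; none are in {AgeGroup, Severity}.
Condition 2 (every backdoor path blocked by {AgeGroup, Severity}):
  P1: blocked at fork node AgeGroup ∈ conditioning set.
  P2: blocked at collider PriorTherapy (neither it nor any descendant is in the conditioning set).
  P3: blocked at fork node AgeGroup ∈ conditioning set.
  P4: blocked at fork node AgeGroup ∈ conditioning set.
{AgeGroup, Severity} satisfies the backdoor criterion.

Yes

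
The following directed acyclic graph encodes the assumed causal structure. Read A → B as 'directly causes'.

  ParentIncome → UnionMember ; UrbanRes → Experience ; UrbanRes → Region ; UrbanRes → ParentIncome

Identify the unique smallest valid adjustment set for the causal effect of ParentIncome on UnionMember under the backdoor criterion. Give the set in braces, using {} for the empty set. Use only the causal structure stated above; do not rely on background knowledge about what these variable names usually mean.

{}

Variables eligible for adjustment (non-descendants of ParentIncome, excluding ParentIncome and UnionMember): {Experience, Region, UrbanRes}.
Backdoor paths from ParentIncome to UnionMember:
  (none)
With no backdoor paths the empty set already satisfies the criterion, and it is trivially minimal.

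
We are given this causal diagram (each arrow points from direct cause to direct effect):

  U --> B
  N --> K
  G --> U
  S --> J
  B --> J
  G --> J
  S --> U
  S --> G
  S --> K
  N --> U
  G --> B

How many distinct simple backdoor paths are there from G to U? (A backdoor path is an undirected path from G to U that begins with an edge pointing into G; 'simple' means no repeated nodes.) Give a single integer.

A backdoor path from G to U is any simple undirected path whose first edge points into G (i.e. leaves G via a parent).
Parents of G: {S}.
Enumerating:
  P1: G <- S -> K <- N -> U
  P2: G <- S -> U
  P3: G <- S -> J <- B <- U
That exhausts the simple backdoor paths. Count: 3.

3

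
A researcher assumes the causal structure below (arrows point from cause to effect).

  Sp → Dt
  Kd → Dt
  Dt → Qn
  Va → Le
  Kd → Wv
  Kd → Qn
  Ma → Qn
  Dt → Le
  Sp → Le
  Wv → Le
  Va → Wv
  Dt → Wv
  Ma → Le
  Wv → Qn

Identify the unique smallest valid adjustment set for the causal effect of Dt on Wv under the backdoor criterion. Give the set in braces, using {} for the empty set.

Variables eligible for adjustment (non-descendants of Dt, excluding Dt and Wv): {Kd, Ma, Sp, Va}.
Backdoor paths from Dt to Wv:
  P1: Dt <- Kd -> Wv
  P2: Dt <- Kd -> Qn <- Ma -> Le <- Va -> Wv
  P3: Dt <- Kd -> Qn <- Ma -> Le <- Wv
  P4: Dt <- Kd -> Qn <- Wv
  P5: Dt <- Sp -> Le <- Va -> Wv
  P6: Dt <- Sp -> Le <- Ma -> Qn <- Kd -> Wv
  P7: Dt <- Sp -> Le <- Ma -> Qn <- Wv
  P8: Dt <- Sp -> Le <- Wv
The empty set is not sufficient: P1 (Dt <- Kd -> Wv) has no collider blocking it and no conditioned non-collider, so it is open.
Try {Kd}:
  P1: blocked at fork node Kd ∈ conditioning set.
  P2: blocked at fork node Kd ∈ conditioning set.
  P3: blocked at fork node Kd ∈ conditioning set.
  P4: blocked at fork node Kd ∈ conditioning set.
  P5: blocked at collider Le (neither it nor any descendant is in the conditioning set).
  P6: blocked at collider Le (neither it nor any descendant is in the conditioning set).
  P7: blocked at collider Le (neither it nor any descendant is in the conditioning set).
  P8: blocked at collider Le (neither it nor any descendant is in the conditioning set).
{Kd} contains no descendant of Dt and blocks every backdoor path.
No other singleton works — e.g. {Va} leaves P1 open — so {Kd} is the unique smallest valid adjustment set.

{Kd}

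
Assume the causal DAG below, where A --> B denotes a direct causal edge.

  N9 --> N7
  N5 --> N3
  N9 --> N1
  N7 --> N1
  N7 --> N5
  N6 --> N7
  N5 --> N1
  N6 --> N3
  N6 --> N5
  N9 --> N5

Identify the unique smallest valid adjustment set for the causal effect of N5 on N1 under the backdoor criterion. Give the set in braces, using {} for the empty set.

Variables eligible for adjustment (non-descendants of N5, excluding N5 and N1): {N6, N7, N9}.
Backdoor paths from N5 to N1:
  P1: N5 <- N9 -> N7 -> N1
  P2: N5 <- N9 -> N1
  P3: N5 <- N6 -> N7 <- N9 -> N1
  P4: N5 <- N6 -> N7 -> N1
  P5: N5 <- N7 <- N9 -> N1
  P6: N5 <- N7 -> N1
The empty set is not sufficient: P1 (N5 <- N9 -> N7 -> N1) has no collider blocking it and no conditioned non-collider, so it is open.
Try {N7, N9}:
  P1: blocked at fork node N9 ∈ conditioning set.
  P2: blocked at fork node N9 ∈ conditioning set.
  P3: blocked at fork node N9 ∈ conditioning set.
  P4: blocked at chain node N7 ∈ conditioning set.
  P5: blocked at chain node N7 ∈ conditioning set.
  P6: blocked at fork node N7 ∈ conditioning set.
{N7, N9} contains no descendant of N5 and blocks every backdoor path.
Every element of {N7, N9} is needed (dropping N7 leaves P4 open; dropping N9 leaves P2 open), so no proper subset is valid.
Among all size-2 subsets of the eligible variables, only {N7, N9} blocks every backdoor path, so it is the unique smallest valid adjustment set.

{N7, N9}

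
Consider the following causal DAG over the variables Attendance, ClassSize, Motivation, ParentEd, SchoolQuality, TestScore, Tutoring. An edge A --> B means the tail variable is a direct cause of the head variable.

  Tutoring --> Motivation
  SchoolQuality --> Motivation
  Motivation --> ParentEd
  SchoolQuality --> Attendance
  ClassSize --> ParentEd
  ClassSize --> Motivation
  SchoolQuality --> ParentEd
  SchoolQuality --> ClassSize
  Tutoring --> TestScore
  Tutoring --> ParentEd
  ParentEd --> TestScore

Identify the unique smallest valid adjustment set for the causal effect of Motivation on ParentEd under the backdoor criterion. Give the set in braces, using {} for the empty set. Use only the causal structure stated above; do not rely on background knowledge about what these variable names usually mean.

{ClassSize, SchoolQuality, Tutoring}

Variables eligible for adjustment (non-descendants of Motivation, excluding Motivation and ParentEd): {Attendance, ClassSize, SchoolQuality, Tutoring}.
Backdoor paths from Motivation to ParentEd:
  P1: Motivation <- Tutoring -> ParentEd
  P2: Motivation <- Tutoring -> TestScore <- ParentEd
  P3: Motivation <- SchoolQuality -> ClassSize -> ParentEd
  P4: Motivation <- SchoolQuality -> ParentEd
  P5: Motivation <- ClassSize <- SchoolQuality -> ParentEd
  P6: Motivation <- ClassSize -> ParentEd
The empty set is not sufficient: P1 (Motivation <- Tutoring -> ParentEd) has no collider blocking it and no conditioned non-collider, so it is open.
Try {ClassSize, SchoolQuality, Tutoring}:
  P1: blocked at fork node Tutoring ∈ conditioning set.
  P2: blocked at fork node Tutoring ∈ conditioning set.
  P3: blocked at fork node SchoolQuality ∈ conditioning set.
  P4: blocked at fork node SchoolQuality ∈ conditioning set.
  P5: blocked at chain node ClassSize ∈ conditioning set.
  P6: blocked at fork node ClassSize ∈ conditioning set.
{ClassSize, SchoolQuality, Tutoring} contains no descendant of Motivation and blocks every backdoor path.
Every element of {ClassSize, SchoolQuality, Tutoring} is needed (dropping ClassSize leaves P6 open; dropping SchoolQuality leaves P4 open; dropping Tutoring leaves P1 open), so no proper subset is valid.
Among all size-3 subsets of the eligible variables, only {ClassSize, SchoolQuality, Tutoring} blocks every backdoor path, so it is the unique smallest valid adjustment set.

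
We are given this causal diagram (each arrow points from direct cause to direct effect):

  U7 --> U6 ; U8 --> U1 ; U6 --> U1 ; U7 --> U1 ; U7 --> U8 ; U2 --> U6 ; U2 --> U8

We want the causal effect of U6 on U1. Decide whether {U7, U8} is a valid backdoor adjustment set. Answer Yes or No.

Yes

Backdoor paths from U6 to U1 (paths whose first edge points into U6):
  P1: U6 <- U7 -> U8 -> U1
  P2: U6 <- U7 -> U1
  P3: U6 <- U2 -> U8 <- U7 -> U1
  P4: U6 <- U2 -> U8 -> U1
Condition 1 (no descendant of U6 in the set): holds — descendants of U6 are {U1}; none are in {U7, U8}.
Condition 2 (every backdoor path blocked by {U7, U8}):
  P1: blocked at fork node U7 ∈ conditioning set.
  P2: blocked at fork node U7 ∈ conditioning set.
  P3: blocked at fork node U7 ∈ conditioning set.
  P4: blocked at chain node U8 ∈ conditioning set.
{U7, U8} satisfies the backdoor criterion.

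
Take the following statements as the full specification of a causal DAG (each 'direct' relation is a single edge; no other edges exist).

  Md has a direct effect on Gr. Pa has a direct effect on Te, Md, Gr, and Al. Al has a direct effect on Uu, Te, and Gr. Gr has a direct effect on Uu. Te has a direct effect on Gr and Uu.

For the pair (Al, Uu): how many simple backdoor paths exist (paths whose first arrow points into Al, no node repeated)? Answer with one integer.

6

A backdoor path from Al to Uu is any simple undirected path whose first edge points into Al (i.e. leaves Al via a parent).
Parents of Al: {Pa}.
Enumerating:
  P1: Al <- Pa -> Md -> Gr <- Te -> Uu
  P2: Al <- Pa -> Md -> Gr -> Uu
  P3: Al <- Pa -> Te -> Gr -> Uu
  P4: Al <- Pa -> Te -> Uu
  P5: Al <- Pa -> Gr <- Te -> Uu
  P6: Al <- Pa -> Gr -> Uu
That exhausts the simple backdoor paths. Count: 6.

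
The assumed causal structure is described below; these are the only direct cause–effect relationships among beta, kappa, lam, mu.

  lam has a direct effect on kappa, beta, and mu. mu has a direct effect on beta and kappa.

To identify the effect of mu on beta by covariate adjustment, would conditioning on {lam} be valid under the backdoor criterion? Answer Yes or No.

Yes

Backdoor paths from mu to beta (paths whose first edge points into mu):
  P1: mu <- lam -> beta
Condition 1 (no descendant of mu in the set): holds — descendants of mu are {beta, kappa}; none are in {lam}.
Condition 2 (every backdoor path blocked by {lam}):
  P1: blocked at fork node lam ∈ conditioning set.
{lam} satisfies the backdoor criterion.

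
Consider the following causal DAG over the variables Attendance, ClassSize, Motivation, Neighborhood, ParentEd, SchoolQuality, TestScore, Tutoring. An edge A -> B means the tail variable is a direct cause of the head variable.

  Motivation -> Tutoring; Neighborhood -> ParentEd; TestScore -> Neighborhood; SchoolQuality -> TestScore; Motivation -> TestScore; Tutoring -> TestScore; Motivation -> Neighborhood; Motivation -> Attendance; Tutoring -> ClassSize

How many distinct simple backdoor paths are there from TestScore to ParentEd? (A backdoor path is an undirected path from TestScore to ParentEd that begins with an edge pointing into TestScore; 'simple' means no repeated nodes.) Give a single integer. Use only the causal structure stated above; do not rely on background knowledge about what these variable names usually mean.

A backdoor path from TestScore to ParentEd is any simple undirected path whose first edge points into TestScore (i.e. leaves TestScore via a parent).
Parents of TestScore: {Motivation, SchoolQuality, Tutoring}.
Enumerating:
  P1: TestScore <- Motivation -> Neighborhood -> ParentEd
  P2: TestScore <- Tutoring <- Motivation -> Neighborhood -> ParentEd
That exhausts the simple backdoor paths. Count: 2.

2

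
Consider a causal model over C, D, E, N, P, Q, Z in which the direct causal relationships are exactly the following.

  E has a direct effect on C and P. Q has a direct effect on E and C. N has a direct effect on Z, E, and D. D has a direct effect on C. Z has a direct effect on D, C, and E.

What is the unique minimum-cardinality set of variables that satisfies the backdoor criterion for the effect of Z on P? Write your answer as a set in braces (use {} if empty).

Variables eligible for adjustment (non-descendants of Z, excluding Z and P): {N, Q}.
Backdoor paths from Z to P:
  P1: Z <- N -> E -> P
  P2: Z <- N -> D -> C <- Q -> E -> P
  P3: Z <- N -> D -> C <- E -> P
The empty set is not sufficient: P1 (Z <- N -> E -> P) has no collider blocking it and no conditioned non-collider, so it is open.
Try {N}:
  P1: blocked at fork node N ∈ conditioning set.
  P2: blocked at fork node N ∈ conditioning set.
  P3: blocked at fork node N ∈ conditioning set.
{N} contains no descendant of Z and blocks every backdoor path.
No other singleton works — e.g. {Q} leaves P1 open — so {N} is the unique smallest valid adjustment set.

{N}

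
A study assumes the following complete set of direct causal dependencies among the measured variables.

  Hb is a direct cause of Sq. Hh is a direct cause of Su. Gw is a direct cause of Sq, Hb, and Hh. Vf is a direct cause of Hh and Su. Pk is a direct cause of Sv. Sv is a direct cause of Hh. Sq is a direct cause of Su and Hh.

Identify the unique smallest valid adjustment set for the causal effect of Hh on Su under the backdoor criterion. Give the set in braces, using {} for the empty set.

{Sq, Vf}

Variables eligible for adjustment (non-descendants of Hh, excluding Hh and Su): {Gw, Hb, Pk, Sq, Sv, Vf}.
Backdoor paths from Hh to Su:
  P1: Hh <- Gw -> Hb -> Sq -> Su
  P2: Hh <- Gw -> Sq -> Su
  P3: Hh <- Sq -> Su
  P4: Hh <- Vf -> Su
The empty set is not sufficient: P1 (Hh <- Gw -> Hb -> Sq -> Su) has no collider blocking it and no conditioned non-collider, so it is open.
Try {Sq, Vf}:
  P1: blocked at chain node Sq ∈ conditioning set.
  P2: blocked at chain node Sq ∈ conditioning set.
  P3: blocked at fork node Sq ∈ conditioning set.
  P4: blocked at fork node Vf ∈ conditioning set.
{Sq, Vf} contains no descendant of Hh and blocks every backdoor path.
Every element of {Sq, Vf} is needed (dropping Sq leaves P1 open; dropping Vf leaves P4 open), so no proper subset is valid.
Among all size-2 subsets of the eligible variables, only {Sq, Vf} blocks every backdoor path, so it is the unique smallest valid adjustment set.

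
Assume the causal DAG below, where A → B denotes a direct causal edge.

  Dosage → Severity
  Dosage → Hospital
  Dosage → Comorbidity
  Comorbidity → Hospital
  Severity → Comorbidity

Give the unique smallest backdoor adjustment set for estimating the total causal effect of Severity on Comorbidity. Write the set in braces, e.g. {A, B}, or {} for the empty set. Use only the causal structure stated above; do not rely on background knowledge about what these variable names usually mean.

{Dosage}

Variables eligible for adjustment (non-descendants of Severity, excluding Severity and Comorbidity): {Dosage}.
Backdoor paths from Severity to Comorbidity:
  P1: Severity <- Dosage -> Comorbidity
  P2: Severity <- Dosage -> Hospital <- Comorbidity
The empty set is not sufficient: P1 (Severity <- Dosage -> Comorbidity) has no collider blocking it and no conditioned non-collider, so it is open.
Try {Dosage}:
  P1: blocked at fork node Dosage ∈ conditioning set.
  P2: blocked at fork node Dosage ∈ conditioning set.
{Dosage} contains no descendant of Severity and blocks every backdoor path.
{Dosage} is the unique smallest valid adjustment set.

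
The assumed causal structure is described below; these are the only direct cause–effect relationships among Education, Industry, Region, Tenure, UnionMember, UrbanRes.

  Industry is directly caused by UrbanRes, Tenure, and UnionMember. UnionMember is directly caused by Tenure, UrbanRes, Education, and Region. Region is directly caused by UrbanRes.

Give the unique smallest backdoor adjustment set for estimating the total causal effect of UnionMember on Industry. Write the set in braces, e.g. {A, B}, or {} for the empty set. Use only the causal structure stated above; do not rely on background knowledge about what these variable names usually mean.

{Tenure, UrbanRes}

Variables eligible for adjustment (non-descendants of UnionMember, excluding UnionMember and Industry): {Education, Region, Tenure, UrbanRes}.
Backdoor paths from UnionMember to Industry:
  P1: UnionMember <- UrbanRes -> Industry
  P2: UnionMember <- Region <- UrbanRes -> Industry
  P3: UnionMember <- Tenure -> Industry
The empty set is not sufficient: P1 (UnionMember <- UrbanRes -> Industry) has no collider blocking it and no conditioned non-collider, so it is open.
Try {Tenure, UrbanRes}:
  P1: blocked at fork node UrbanRes ∈ conditioning set.
  P2: blocked at fork node UrbanRes ∈ conditioning set.
  P3: blocked at fork node Tenure ∈ conditioning set.
{Tenure, UrbanRes} contains no descendant of UnionMember and blocks every backdoor path.
Every element of {Tenure, UrbanRes} is needed (dropping Tenure leaves P3 open; dropping UrbanRes leaves P1 open), so no proper subset is valid.
Among all size-2 subsets of the eligible variables, only {Tenure, UrbanRes} blocks every backdoor path, so it is the unique smallest valid adjustment set.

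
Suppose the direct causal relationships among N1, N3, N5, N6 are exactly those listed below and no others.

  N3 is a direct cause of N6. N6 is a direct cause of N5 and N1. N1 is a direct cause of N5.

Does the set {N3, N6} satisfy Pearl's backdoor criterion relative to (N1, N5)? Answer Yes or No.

Backdoor paths from N1 to N5 (paths whose first edge points into N1):
  P1: N1 <- N6 -> N5
Condition 1 (no descendant of N1 in the set): holds — descendants of N1 are {N5}; none are in {N3, N6}.
Condition 2 (every backdoor path blocked by {N3, N6}):
  P1: blocked at fork node N6 ∈ conditioning set.
{N3, N6} satisfies the backdoor criterion.

Yes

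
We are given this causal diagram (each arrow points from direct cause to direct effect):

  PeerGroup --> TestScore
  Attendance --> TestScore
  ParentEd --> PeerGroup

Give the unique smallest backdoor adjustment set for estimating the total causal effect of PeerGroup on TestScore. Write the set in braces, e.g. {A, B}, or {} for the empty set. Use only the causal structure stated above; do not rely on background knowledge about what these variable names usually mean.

Variables eligible for adjustment (non-descendants of PeerGroup, excluding PeerGroup and TestScore): {Attendance, ParentEd}.
Backdoor paths from PeerGroup to TestScore:
  (none)
With no backdoor paths the empty set already satisfies the criterion, and it is trivially minimal.

{}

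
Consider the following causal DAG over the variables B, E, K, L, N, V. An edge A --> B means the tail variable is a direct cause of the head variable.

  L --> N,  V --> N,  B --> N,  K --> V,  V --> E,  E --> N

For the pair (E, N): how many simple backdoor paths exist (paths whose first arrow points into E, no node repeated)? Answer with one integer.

1

A backdoor path from E to N is any simple undirected path whose first edge points into E (i.e. leaves E via a parent).
Parents of E: {V}.
Enumerating:
  P1: E <- V -> N
That exhausts the simple backdoor paths. Count: 1.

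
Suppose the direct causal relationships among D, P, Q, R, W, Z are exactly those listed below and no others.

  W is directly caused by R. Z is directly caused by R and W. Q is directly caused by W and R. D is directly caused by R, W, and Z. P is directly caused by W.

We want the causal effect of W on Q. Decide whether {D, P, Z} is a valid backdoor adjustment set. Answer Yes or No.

No

Backdoor paths from W to Q (paths whose first edge points into W):
  P1: W <- R -> Q
Condition 1 (no descendant of W in the set): FAILS — D, P, and Z are descendants of W.
Condition 2 (every backdoor path blocked by {D, P, Z}):
  P1: open — no interior node is in the conditioning set.
{D, P, Z} does not satisfy the backdoor criterion.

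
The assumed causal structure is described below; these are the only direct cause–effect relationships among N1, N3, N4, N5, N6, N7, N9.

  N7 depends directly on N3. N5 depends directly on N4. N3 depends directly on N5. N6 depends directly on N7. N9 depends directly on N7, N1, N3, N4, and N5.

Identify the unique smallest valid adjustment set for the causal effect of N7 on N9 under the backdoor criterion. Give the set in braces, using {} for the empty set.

Variables eligible for adjustment (non-descendants of N7, excluding N7 and N9): {N1, N3, N4, N5}.
Backdoor paths from N7 to N9:
  P1: N7 <- N3 <- N5 <- N4 -> N9
  P2: N7 <- N3 <- N5 -> N9
  P3: N7 <- N3 -> N9
The empty set is not sufficient: P1 (N7 <- N3 <- N5 <- N4 -> N9) has no collider blocking it and no conditioned non-collider, so it is open.
Try {N3}:
  P1: blocked at chain node N3 ∈ conditioning set.
  P2: blocked at chain node N3 ∈ conditioning set.
  P3: blocked at fork node N3 ∈ conditioning set.
{N3} contains no descendant of N7 and blocks every backdoor path.
No other singleton works — e.g. {N4} leaves P2 open — so {N3} is the unique smallest valid adjustment set.

{N3}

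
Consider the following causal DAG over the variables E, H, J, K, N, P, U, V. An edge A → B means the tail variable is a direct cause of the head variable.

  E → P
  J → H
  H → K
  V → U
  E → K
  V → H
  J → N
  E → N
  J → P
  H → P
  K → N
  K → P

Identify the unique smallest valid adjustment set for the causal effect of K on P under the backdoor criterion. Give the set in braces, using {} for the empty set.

{E, H}

Variables eligible for adjustment (non-descendants of K, excluding K and P): {E, H, J, U, V}.
Backdoor paths from K to P:
  P1: K <- E -> P
  P2: K <- E -> N <- J -> H -> P
  P3: K <- E -> N <- J -> P
  P4: K <- H <- J -> P
  P5: K <- H <- J -> N <- E -> P
  P6: K <- H -> P
The empty set is not sufficient: P1 (K <- E -> P) has no collider blocking it and no conditioned non-collider, so it is open.
Try {E, H}:
  P1: blocked at fork node E ∈ conditioning set.
  P2: blocked at fork node E ∈ conditioning set.
  P3: blocked at fork node E ∈ conditioning set.
  P4: blocked at chain node H ∈ conditioning set.
  P5: blocked at chain node H ∈ conditioning set.
  P6: blocked at fork node H ∈ conditioning set.
{E, H} contains no descendant of K and blocks every backdoor path.
Every element of {E, H} is needed (dropping E leaves P1 open; dropping H leaves P4 open), so no proper subset is valid.
Among all size-2 subsets of the eligible variables, only {E, H} blocks every backdoor path, so it is the unique smallest valid adjustment set.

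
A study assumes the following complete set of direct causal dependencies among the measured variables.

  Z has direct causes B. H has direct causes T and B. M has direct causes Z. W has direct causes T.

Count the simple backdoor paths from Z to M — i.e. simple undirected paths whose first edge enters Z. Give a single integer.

0

A backdoor path from Z to M is any simple undirected path whose first edge points into Z (i.e. leaves Z via a parent).
Parents of Z: {B}.
No simple path from any parent of Z reaches M without revisiting Z, so there are no backdoor paths.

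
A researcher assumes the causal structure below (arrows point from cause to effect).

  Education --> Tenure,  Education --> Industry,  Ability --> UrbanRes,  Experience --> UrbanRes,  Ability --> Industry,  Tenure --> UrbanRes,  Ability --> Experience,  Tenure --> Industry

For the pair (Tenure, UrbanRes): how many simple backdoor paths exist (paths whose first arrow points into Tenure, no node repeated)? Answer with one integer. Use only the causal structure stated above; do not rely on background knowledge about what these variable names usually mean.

2

A backdoor path from Tenure to UrbanRes is any simple undirected path whose first edge points into Tenure (i.e. leaves Tenure via a parent).
Parents of Tenure: {Education}.
Enumerating:
  P1: Tenure <- Education -> Industry <- Ability -> Experience -> UrbanRes
  P2: Tenure <- Education -> Industry <- Ability -> UrbanRes
That exhausts the simple backdoor paths. Count: 2.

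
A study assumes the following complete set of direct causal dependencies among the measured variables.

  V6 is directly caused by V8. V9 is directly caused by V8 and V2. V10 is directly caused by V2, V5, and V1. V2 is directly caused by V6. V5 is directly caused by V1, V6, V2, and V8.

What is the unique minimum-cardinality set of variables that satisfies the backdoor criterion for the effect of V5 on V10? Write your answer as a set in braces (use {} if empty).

{V1, V2}

Variables eligible for adjustment (non-descendants of V5, excluding V5 and V10): {V1, V2, V6, V8, V9}.
Backdoor paths from V5 to V10:
  P1: V5 <- V1 -> V10
  P2: V5 <- V8 -> V6 -> V2 -> V10
  P3: V5 <- V8 -> V9 <- V2 -> V10
  P4: V5 <- V6 <- V8 -> V9 <- V2 -> V10
  P5: V5 <- V6 -> V2 -> V10
  P6: V5 <- V2 -> V10
The empty set is not sufficient: P1 (V5 <- V1 -> V10) has no collider blocking it and no conditioned non-collider, so it is open.
Try {V1, V2}:
  P1: blocked at fork node V1 ∈ conditioning set.
  P2: blocked at chain node V2 ∈ conditioning set.
  P3: blocked at collider V9 (neither it nor any descendant is in the conditioning set).
  P4: blocked at collider V9 (neither it nor any descendant is in the conditioning set).
  P5: blocked at chain node V2 ∈ conditioning set.
  P6: blocked at fork node V2 ∈ conditioning set.
{V1, V2} contains no descendant of V5 and blocks every backdoor path.
Every element of {V1, V2} is needed (dropping V1 leaves P1 open; dropping V2 leaves P2 open), so no proper subset is valid.
Among all size-2 subsets of the eligible variables, only {V1, V2} blocks every backdoor path, so it is the unique smallest valid adjustment set.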